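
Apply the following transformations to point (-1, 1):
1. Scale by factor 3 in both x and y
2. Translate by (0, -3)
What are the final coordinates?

Step 1: Scale (-1, 1) by 3 → (-3, 3)
Step 2: Translate by (0, -3) → (-3, 0)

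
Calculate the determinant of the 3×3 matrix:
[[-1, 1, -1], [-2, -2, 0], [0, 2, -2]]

Expansion along first row:
det = -1·det([[-2,0],[2,-2]]) - 1·det([[-2,0],[0,-2]]) + -1·det([[-2,-2],[0,2]])
    = -1·(-2·-2 - 0·2) - 1·(-2·-2 - 0·0) + -1·(-2·2 - -2·0)
    = -1·4 - 1·4 + -1·-4
    = -4 + -4 + 4 = -4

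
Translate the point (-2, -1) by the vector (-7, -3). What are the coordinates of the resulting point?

Translation by (-7, -3) (homogeneous matrix [[1, 0, -7], [0, 1, -3], [0, 0, 1]]):
x' = -2 + -7 = -9
y' = -1 + -3 = -4
Result: (-9, -4)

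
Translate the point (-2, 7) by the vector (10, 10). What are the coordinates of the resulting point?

Translation by (10, 10) (homogeneous matrix [[1, 0, 10], [0, 1, 10], [0, 0, 1]]):
x' = -2 + 10 = 8
y' = 7 + 10 = 17
Result: (8, 17)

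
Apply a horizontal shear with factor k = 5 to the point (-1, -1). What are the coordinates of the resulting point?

Shear matrix for horizontal shear with factor k = 5:
[[1, 5], [0, 1]]
Result: (-1, -1) → (-6, -1)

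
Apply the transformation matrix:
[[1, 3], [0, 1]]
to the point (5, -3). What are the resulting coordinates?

Matrix multiplication:
[[1, 3], [0, 1]] × [5, -3]ᵀ
= [(1)(5) + (3)(-3), (0)(5) + (1)(-3)]ᵀ
= [-4, -3]ᵀ
Result: (-4, -3)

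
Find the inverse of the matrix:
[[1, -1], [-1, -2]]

For [[a,b],[c,d]], inverse = (1/det)·[[d,-b],[-c,a]]
det = (1)(-2) - (-1)(-1) = -2 - 1 = -3
Inverse = (1/-3)·[[-2, 1], [1, 1]]
= [[2/3, -1/3], [-1/3, -1/3]]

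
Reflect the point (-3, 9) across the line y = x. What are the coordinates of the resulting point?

Reflection across line y = x: (-3, 9) → (9, -3)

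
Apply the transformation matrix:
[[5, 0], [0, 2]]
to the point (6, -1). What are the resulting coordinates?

Matrix multiplication:
[[5, 0], [0, 2]] × [6, -1]ᵀ
= [(5)(6) + (0)(-1), (0)(6) + (2)(-1)]ᵀ
= [30, -2]ᵀ
Result: (30, -2)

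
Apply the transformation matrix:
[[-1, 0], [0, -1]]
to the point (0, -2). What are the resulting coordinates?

Matrix multiplication:
[[-1, 0], [0, -1]] × [0, -2]ᵀ
= [(-1)(0) + (0)(-2), (0)(0) + (-1)(-2)]ᵀ
= [0, 2]ᵀ
Result: (0, 2)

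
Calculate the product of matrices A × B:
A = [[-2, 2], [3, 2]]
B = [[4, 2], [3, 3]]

Matrix multiplication:
C[0][0] = -2×4 + 2×3 = -2
C[0][1] = -2×2 + 2×3 = 2
C[1][0] = 3×4 + 2×3 = 18
C[1][1] = 3×2 + 2×3 = 12
Result: [[-2, 2], [18, 12]]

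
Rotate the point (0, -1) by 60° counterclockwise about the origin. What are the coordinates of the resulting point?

Rotation matrix for 60°: [[cos 60°, -sin 60°], [sin 60°, cos 60°]] ≈ [[0.500000, -0.866025], [0.866025, 0.500000]]
[[0.500000, -0.866025], [0.866025, 0.500000]] × [0, -1]ᵀ ≈ [0.8660, -0.5000]ᵀ
Result: (0.8660, -0.5000)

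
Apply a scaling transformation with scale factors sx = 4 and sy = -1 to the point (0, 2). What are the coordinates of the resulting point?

Scaling matrix:
[[4, 0], [0, -1]]
Result: (0 × 4, 2 × -1) = (0, -2)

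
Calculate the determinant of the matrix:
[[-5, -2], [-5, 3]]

For a 2×2 matrix [[a, b], [c, d]], det = ad - bc
det = (-5)(3) - (-2)(-5) = -15 - 10 = -25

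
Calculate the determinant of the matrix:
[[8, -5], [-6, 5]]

For a 2×2 matrix [[a, b], [c, d]], det = ad - bc
det = (8)(5) - (-5)(-6) = 40 - 30 = 10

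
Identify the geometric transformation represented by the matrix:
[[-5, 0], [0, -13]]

This matrix represents: non-uniform scaling by sx = -5, sy = -13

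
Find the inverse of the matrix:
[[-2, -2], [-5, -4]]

For [[a,b],[c,d]], inverse = (1/det)·[[d,-b],[-c,a]]
det = (-2)(-4) - (-2)(-5) = 8 - 10 = -2
Inverse = (1/-2)·[[-4, 2], [5, -2]]
= [[2, -1], [-5/2, 1]]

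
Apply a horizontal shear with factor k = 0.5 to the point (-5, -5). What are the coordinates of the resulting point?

Shear matrix for horizontal shear with factor k = 0.5:
[[1, 0.50], [0, 1]]
Result: (-5, -5) → (-7.5, -5)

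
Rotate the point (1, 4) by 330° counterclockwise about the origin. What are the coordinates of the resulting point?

Rotation matrix for 330°: [[cos 330°, -sin 330°], [sin 330°, cos 330°]] ≈ [[0.866025, 0.500000], [-0.500000, 0.866025]]
[[0.866025, 0.500000], [-0.500000, 0.866025]] × [1, 4]ᵀ ≈ [2.8660, 2.9641]ᵀ
Result: (2.8660, 2.9641)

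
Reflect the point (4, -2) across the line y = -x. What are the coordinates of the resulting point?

Reflection across line y = -x: (4, -2) → (2, -4)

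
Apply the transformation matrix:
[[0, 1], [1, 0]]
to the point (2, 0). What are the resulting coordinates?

Matrix multiplication:
[[0, 1], [1, 0]] × [2, 0]ᵀ
= [(0)(2) + (1)(0), (1)(2) + (0)(0)]ᵀ
= [0, 2]ᵀ
Result: (0, 2)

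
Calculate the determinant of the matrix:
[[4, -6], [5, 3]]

For a 2×2 matrix [[a, b], [c, d]], det = ad - bc
det = (4)(3) - (-6)(5) = 12 - -30 = 42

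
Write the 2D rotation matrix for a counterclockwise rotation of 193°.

Rotation matrix formula: [[cos θ, -sin θ], [sin θ, cos θ]]
For θ = 193°:
cos(193°) = -0.9744
sin(193°) = -0.2250
Result: [[-0.9744, 0.2250], [-0.2250, -0.9744]]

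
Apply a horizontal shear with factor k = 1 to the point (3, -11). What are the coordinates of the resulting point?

Shear matrix for horizontal shear with factor k = 1:
[[1, 1], [0, 1]]
Result: (3, -11) → (-8, -11)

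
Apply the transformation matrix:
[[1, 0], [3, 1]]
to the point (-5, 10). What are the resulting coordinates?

Matrix multiplication:
[[1, 0], [3, 1]] × [-5, 10]ᵀ
= [(1)(-5) + (0)(10), (3)(-5) + (1)(10)]ᵀ
= [-5, -5]ᵀ
Result: (-5, -5)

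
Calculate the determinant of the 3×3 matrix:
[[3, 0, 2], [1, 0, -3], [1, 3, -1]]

Expansion along first row:
det = 3·det([[0,-3],[3,-1]]) - 0·det([[1,-3],[1,-1]]) + 2·det([[1,0],[1,3]])
    = 3·(0·-1 - -3·3) - 0·(1·-1 - -3·1) + 2·(1·3 - 0·1)
    = 3·9 - 0·2 + 2·3
    = 27 + 0 + 6 = 33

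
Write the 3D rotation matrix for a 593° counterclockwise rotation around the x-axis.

Rotation matrix for counterclockwise 593° around x-axis:
cos(593°) = -0.6018, sin(593°) = -0.7986
Result: [[1, 0, 0], [0, -0.6018, 0.7986], [0, -0.7986, -0.6018]]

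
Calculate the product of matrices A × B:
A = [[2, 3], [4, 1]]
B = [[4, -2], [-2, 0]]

Matrix multiplication:
C[0][0] = 2×4 + 3×-2 = 2
C[0][1] = 2×-2 + 3×0 = -4
C[1][0] = 4×4 + 1×-2 = 14
C[1][1] = 4×-2 + 1×0 = -8
Result: [[2, -4], [14, -8]]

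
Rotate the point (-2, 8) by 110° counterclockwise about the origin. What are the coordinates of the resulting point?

Rotation matrix for 110°: [[cos 110°, -sin 110°], [sin 110°, cos 110°]] ≈ [[-0.342020, -0.939693], [0.939693, -0.342020]]
[[-0.342020, -0.939693], [0.939693, -0.342020]] × [-2, 8]ᵀ ≈ [-6.8335, -4.6155]ᵀ
Result: (-6.8335, -4.6155)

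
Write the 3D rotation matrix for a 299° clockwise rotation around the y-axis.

Rotation matrix for clockwise 299° around y-axis:
A clockwise rotation by 299° is a counterclockwise rotation by -299°.
cos(-299°) = 0.4848, sin(-299°) = 0.8746
Result: [[0.4848, 0, 0.8746], [0, 1, 0], [-0.8746, 0, 0.4848]]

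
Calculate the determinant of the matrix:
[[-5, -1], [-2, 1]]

For a 2×2 matrix [[a, b], [c, d]], det = ad - bc
det = (-5)(1) - (-1)(-2) = -5 - 2 = -7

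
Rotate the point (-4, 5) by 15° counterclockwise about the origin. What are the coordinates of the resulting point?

Rotation matrix for 15°: [[cos 15°, -sin 15°], [sin 15°, cos 15°]] ≈ [[0.965926, -0.258819], [0.258819, 0.965926]]
[[0.965926, -0.258819], [0.258819, 0.965926]] × [-4, 5]ᵀ ≈ [-5.1578, 3.7944]ᵀ
Result: (-5.1578, 3.7944)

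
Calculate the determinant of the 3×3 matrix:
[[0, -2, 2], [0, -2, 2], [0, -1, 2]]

Expansion along first row:
det = 0·det([[-2,2],[-1,2]]) - -2·det([[0,2],[0,2]]) + 2·det([[0,-2],[0,-1]])
    = 0·(-2·2 - 2·-1) - -2·(0·2 - 2·0) + 2·(0·-1 - -2·0)
    = 0·-2 - -2·0 + 2·0
    = 0 + 0 + 0 = 0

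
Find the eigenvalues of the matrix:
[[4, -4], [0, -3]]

Characteristic equation: det(A - λI) = 0
λ² - (trace)λ + (det) = 0
trace = 4 + -3 = 1, det = (4)(-3) - (-4)(0) = -12
λ² - (1)λ + (-12) = 0
λ = (1 ± √((1)² - 4·(-12))) / 2 = (1 ± √49) / 2
Solving: λ = -3, 4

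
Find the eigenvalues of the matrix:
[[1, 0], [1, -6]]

Characteristic equation: det(A - λI) = 0
λ² - (trace)λ + (det) = 0
trace = 1 + -6 = -5, det = (1)(-6) - (0)(1) = -6
λ² - (-5)λ + (-6) = 0
λ = (-5 ± √((-5)² - 4·(-6))) / 2 = (-5 ± √49) / 2
Solving: λ = -6, 1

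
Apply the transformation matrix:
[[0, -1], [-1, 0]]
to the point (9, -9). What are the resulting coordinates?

Matrix multiplication:
[[0, -1], [-1, 0]] × [9, -9]ᵀ
= [(0)(9) + (-1)(-9), (-1)(9) + (0)(-9)]ᵀ
= [9, -9]ᵀ
Result: (9, -9)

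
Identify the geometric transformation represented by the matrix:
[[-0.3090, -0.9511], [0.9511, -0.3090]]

This matrix represents: rotation by 108° counterclockwise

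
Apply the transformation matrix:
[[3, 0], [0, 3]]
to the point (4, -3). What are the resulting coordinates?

Matrix multiplication:
[[3, 0], [0, 3]] × [4, -3]ᵀ
= [(3)(4) + (0)(-3), (0)(4) + (3)(-3)]ᵀ
= [12, -9]ᵀ
Result: (12, -9)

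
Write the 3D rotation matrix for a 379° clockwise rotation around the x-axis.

Rotation matrix for clockwise 379° around x-axis:
A clockwise rotation by 379° is a counterclockwise rotation by -379°.
cos(-379°) = 0.9455, sin(-379°) = -0.3256
Result: [[1, 0, 0], [0, 0.9455, 0.3256], [0, -0.3256, 0.9455]]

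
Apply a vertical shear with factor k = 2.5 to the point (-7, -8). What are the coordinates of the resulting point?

Shear matrix for vertical shear with factor k = 2.5:
[[1, 0], [2.50, 1]]
Result: (-7, -8) → (-7, -25.5)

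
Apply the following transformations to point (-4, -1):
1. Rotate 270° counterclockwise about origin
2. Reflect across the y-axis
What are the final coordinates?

Step 1: Rotate 270° → (-1, 4)
Step 2: Reflect across y-axis → (1, 4)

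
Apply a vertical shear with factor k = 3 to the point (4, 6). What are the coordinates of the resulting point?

Shear matrix for vertical shear with factor k = 3:
[[1, 0], [3, 1]]
Result: (4, 6) → (4, 18)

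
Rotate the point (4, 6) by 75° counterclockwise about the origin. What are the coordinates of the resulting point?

Rotation matrix for 75°: [[cos 75°, -sin 75°], [sin 75°, cos 75°]] ≈ [[0.258819, -0.965926], [0.965926, 0.258819]]
[[0.258819, -0.965926], [0.965926, 0.258819]] × [4, 6]ᵀ ≈ [-4.7603, 5.4166]ᵀ
Result: (-4.7603, 5.4166)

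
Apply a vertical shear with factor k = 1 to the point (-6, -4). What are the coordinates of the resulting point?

Shear matrix for vertical shear with factor k = 1:
[[1, 0], [1, 1]]
Result: (-6, -4) → (-6, -10)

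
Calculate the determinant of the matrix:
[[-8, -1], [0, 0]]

For a 2×2 matrix [[a, b], [c, d]], det = ad - bc
det = (-8)(0) - (-1)(0) = 0 - 0 = 0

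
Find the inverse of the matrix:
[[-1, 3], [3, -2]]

For [[a,b],[c,d]], inverse = (1/det)·[[d,-b],[-c,a]]
det = (-1)(-2) - (3)(3) = 2 - 9 = -7
Inverse = (1/-7)·[[-2, -3], [-3, -1]]
= [[2/7, 3/7], [3/7, 1/7]]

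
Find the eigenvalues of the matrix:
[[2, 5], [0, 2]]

Characteristic equation: det(A - λI) = 0
λ² - (trace)λ + (det) = 0
trace = 2 + 2 = 4, det = (2)(2) - (5)(0) = 4
λ² - (4)λ + (4) = 0
λ = (4 ± √((4)² - 4·(4))) / 2 = (4 ± √0) / 2
Solving: λ = 2, 2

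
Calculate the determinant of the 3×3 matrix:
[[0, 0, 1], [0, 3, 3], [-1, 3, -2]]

Expansion along first row:
det = 0·det([[3,3],[3,-2]]) - 0·det([[0,3],[-1,-2]]) + 1·det([[0,3],[-1,3]])
    = 0·(3·-2 - 3·3) - 0·(0·-2 - 3·-1) + 1·(0·3 - 3·-1)
    = 0·-15 - 0·3 + 1·3
    = 0 + 0 + 3 = 3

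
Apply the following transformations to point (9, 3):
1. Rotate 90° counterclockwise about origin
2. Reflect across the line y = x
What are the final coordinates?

Step 1: Rotate 90° → (-3, 9)
Step 2: Reflect across line y = x → (9, -3)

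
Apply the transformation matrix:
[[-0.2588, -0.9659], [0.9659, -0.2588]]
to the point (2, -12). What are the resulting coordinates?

Matrix multiplication:
[[-0.2588, -0.9659], [0.9659, -0.2588]] × [2, -12]ᵀ
= [(-0.2588)(2) + (-0.9659)(-12), (0.9659)(2) + (-0.2588)(-12)]ᵀ
= [11.0732, 5.0374]ᵀ
Result: (11.0732, 5.0374)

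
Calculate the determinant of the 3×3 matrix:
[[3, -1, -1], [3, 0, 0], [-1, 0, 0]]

Expansion along first row:
det = 3·det([[0,0],[0,0]]) - -1·det([[3,0],[-1,0]]) + -1·det([[3,0],[-1,0]])
    = 3·(0·0 - 0·0) - -1·(3·0 - 0·-1) + -1·(3·0 - 0·-1)
    = 3·0 - -1·0 + -1·0
    = 0 + 0 + 0 = 0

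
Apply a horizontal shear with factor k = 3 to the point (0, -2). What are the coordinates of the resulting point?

Shear matrix for horizontal shear with factor k = 3:
[[1, 3], [0, 1]]
Result: (0, -2) → (-6, -2)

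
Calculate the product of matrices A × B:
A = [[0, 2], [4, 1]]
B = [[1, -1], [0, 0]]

Matrix multiplication:
C[0][0] = 0×1 + 2×0 = 0
C[0][1] = 0×-1 + 2×0 = 0
C[1][0] = 4×1 + 1×0 = 4
C[1][1] = 4×-1 + 1×0 = -4
Result: [[0, 0], [4, -4]]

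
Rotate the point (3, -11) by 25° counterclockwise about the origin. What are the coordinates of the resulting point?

Rotation matrix for 25°: [[cos 25°, -sin 25°], [sin 25°, cos 25°]] ≈ [[0.906308, -0.422618], [0.422618, 0.906308]]
[[0.906308, -0.422618], [0.422618, 0.906308]] × [3, -11]ᵀ ≈ [7.3677, -8.7015]ᵀ
Result: (7.3677, -8.7015)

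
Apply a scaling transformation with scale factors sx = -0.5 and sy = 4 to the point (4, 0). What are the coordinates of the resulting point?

Scaling matrix:
[[-0.50, 0], [0, 4]]
Result: (4 × -0.5, 0 × 4) = (-2, 0)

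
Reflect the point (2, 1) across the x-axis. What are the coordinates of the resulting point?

Reflection across x-axis: (2, 1) → (2, -1)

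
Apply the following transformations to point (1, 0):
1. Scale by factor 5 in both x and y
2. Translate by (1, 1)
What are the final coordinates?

Step 1: Scale (1, 0) by 5 → (5, 0)
Step 2: Translate by (1, 1) → (6, 1)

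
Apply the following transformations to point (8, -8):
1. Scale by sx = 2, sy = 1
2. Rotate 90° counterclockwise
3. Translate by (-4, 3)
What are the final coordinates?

Step 1: Scale → (16, -8)
Step 2: Rotate 90° → (8, 16)
Step 3: Translate → (4, 19)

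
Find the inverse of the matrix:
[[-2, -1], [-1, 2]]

For [[a,b],[c,d]], inverse = (1/det)·[[d,-b],[-c,a]]
det = (-2)(2) - (-1)(-1) = -4 - 1 = -5
Inverse = (1/-5)·[[2, 1], [1, -2]]
= [[-2/5, -1/5], [-1/5, 2/5]]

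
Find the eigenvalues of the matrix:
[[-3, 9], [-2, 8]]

Characteristic equation: det(A - λI) = 0
λ² - (trace)λ + (det) = 0
trace = -3 + 8 = 5, det = (-3)(8) - (9)(-2) = -6
λ² - (5)λ + (-6) = 0
λ = (5 ± √((5)² - 4·(-6))) / 2 = (5 ± √49) / 2
Solving: λ = -1, 6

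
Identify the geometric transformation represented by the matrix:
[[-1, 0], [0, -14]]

This matrix represents: non-uniform scaling by sx = -1, sy = -14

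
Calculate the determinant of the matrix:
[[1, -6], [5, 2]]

For a 2×2 matrix [[a, b], [c, d]], det = ad - bc
det = (1)(2) - (-6)(5) = 2 - -30 = 32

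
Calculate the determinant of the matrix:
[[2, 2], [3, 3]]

For a 2×2 matrix [[a, b], [c, d]], det = ad - bc
det = (2)(3) - (2)(3) = 6 - 6 = 0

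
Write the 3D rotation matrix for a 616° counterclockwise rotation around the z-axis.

Rotation matrix for counterclockwise 616° around z-axis:
cos(616°) = -0.2419, sin(616°) = -0.9703
Result: [[-0.2419, 0.9703, 0], [-0.9703, -0.2419, 0], [0, 0, 1]]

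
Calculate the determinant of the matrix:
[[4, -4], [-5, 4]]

For a 2×2 matrix [[a, b], [c, d]], det = ad - bc
det = (4)(4) - (-4)(-5) = 16 - 20 = -4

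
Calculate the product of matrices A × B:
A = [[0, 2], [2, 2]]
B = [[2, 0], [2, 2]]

Matrix multiplication:
C[0][0] = 0×2 + 2×2 = 4
C[0][1] = 0×0 + 2×2 = 4
C[1][0] = 2×2 + 2×2 = 8
C[1][1] = 2×0 + 2×2 = 4
Result: [[4, 4], [8, 4]]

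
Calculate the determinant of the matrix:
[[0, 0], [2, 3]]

For a 2×2 matrix [[a, b], [c, d]], det = ad - bc
det = (0)(3) - (0)(2) = 0 - 0 = 0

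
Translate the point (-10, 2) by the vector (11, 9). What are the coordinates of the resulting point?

Translation by (11, 9) (homogeneous matrix [[1, 0, 11], [0, 1, 9], [0, 0, 1]]):
x' = -10 + 11 = 1
y' = 2 + 9 = 11
Result: (1, 11)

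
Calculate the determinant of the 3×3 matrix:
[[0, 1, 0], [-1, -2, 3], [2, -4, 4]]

Expansion along first row:
det = 0·det([[-2,3],[-4,4]]) - 1·det([[-1,3],[2,4]]) + 0·det([[-1,-2],[2,-4]])
    = 0·(-2·4 - 3·-4) - 1·(-1·4 - 3·2) + 0·(-1·-4 - -2·2)
    = 0·4 - 1·-10 + 0·8
    = 0 + 10 + 0 = 10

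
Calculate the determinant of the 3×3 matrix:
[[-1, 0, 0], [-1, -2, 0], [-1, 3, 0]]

Expansion along first row:
det = -1·det([[-2,0],[3,0]]) - 0·det([[-1,0],[-1,0]]) + 0·det([[-1,-2],[-1,3]])
    = -1·(-2·0 - 0·3) - 0·(-1·0 - 0·-1) + 0·(-1·3 - -2·-1)
    = -1·0 - 0·0 + 0·-5
    = 0 + 0 + 0 = 0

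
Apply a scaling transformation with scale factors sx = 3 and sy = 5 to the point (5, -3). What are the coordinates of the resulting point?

Scaling matrix:
[[3, 0], [0, 5]]
Result: (5 × 3, -3 × 5) = (15, -15)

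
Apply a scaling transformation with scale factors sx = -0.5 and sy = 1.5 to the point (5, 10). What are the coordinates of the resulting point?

Scaling matrix:
[[-0.50, 0], [0, 1.50]]
Result: (5 × -0.5, 10 × 1.5) = (-2.5, 15)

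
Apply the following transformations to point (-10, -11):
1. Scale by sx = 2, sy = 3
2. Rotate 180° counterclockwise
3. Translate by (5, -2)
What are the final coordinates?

Step 1: Scale → (-20, -33)
Step 2: Rotate 180° → (20, 33)
Step 3: Translate → (25, 31)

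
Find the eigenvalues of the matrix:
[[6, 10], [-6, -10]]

Characteristic equation: det(A - λI) = 0
λ² - (trace)λ + (det) = 0
trace = 6 + -10 = -4, det = (6)(-10) - (10)(-6) = 0
λ² - (-4)λ + (0) = 0
λ = (-4 ± √((-4)² - 4·(0))) / 2 = (-4 ± √16) / 2
Solving: λ = -4, 0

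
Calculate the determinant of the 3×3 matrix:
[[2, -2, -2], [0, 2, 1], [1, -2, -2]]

Expansion along first row:
det = 2·det([[2,1],[-2,-2]]) - -2·det([[0,1],[1,-2]]) + -2·det([[0,2],[1,-2]])
    = 2·(2·-2 - 1·-2) - -2·(0·-2 - 1·1) + -2·(0·-2 - 2·1)
    = 2·-2 - -2·-1 + -2·-2
    = -4 + -2 + 4 = -2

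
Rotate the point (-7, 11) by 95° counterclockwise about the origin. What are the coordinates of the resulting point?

Rotation matrix for 95°: [[cos 95°, -sin 95°], [sin 95°, cos 95°]] ≈ [[-0.087156, -0.996195], [0.996195, -0.087156]]
[[-0.087156, -0.996195], [0.996195, -0.087156]] × [-7, 11]ᵀ ≈ [-10.3481, -7.9321]ᵀ
Result: (-10.3481, -7.9321)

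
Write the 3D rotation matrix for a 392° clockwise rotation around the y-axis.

Rotation matrix for clockwise 392° around y-axis:
A clockwise rotation by 392° is a counterclockwise rotation by -392°.
cos(-392°) = 0.8480, sin(-392°) = -0.5299
Result: [[0.8480, 0, -0.5299], [0, 1, 0], [0.5299, 0, 0.8480]]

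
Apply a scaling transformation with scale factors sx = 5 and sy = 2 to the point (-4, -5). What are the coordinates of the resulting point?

Scaling matrix:
[[5, 0], [0, 2]]
Result: (-4 × 5, -5 × 2) = (-20, -10)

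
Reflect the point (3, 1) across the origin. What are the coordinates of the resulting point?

Reflection across origin: (3, 1) → (-3, -1)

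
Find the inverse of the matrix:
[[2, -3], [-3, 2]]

For [[a,b],[c,d]], inverse = (1/det)·[[d,-b],[-c,a]]
det = (2)(2) - (-3)(-3) = 4 - 9 = -5
Inverse = (1/-5)·[[2, 3], [3, 2]]
= [[-2/5, -3/5], [-3/5, -2/5]]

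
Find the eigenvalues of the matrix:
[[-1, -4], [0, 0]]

Characteristic equation: det(A - λI) = 0
λ² - (trace)λ + (det) = 0
trace = -1 + 0 = -1, det = (-1)(0) - (-4)(0) = 0
λ² - (-1)λ + (0) = 0
λ = (-1 ± √((-1)² - 4·(0))) / 2 = (-1 ± √1) / 2
Solving: λ = -1, 0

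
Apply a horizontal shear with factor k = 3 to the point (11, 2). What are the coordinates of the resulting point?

Shear matrix for horizontal shear with factor k = 3:
[[1, 3], [0, 1]]
Result: (11, 2) → (17, 2)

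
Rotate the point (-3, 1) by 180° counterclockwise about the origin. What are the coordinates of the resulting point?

Rotation matrix for 180°: [[cos 180°, -sin 180°], [sin 180°, cos 180°]] = [[-1, 0], [0, -1]]
[[-1, 0], [0, -1]] × [-3, 1]ᵀ = [3, -1]ᵀ
Result: (3, -1)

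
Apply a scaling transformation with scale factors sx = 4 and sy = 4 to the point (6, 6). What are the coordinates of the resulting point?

Scaling matrix:
[[4, 0], [0, 4]]
Result: (6 × 4, 6 × 4) = (24, 24)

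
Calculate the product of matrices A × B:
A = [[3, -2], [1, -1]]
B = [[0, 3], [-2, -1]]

Matrix multiplication:
C[0][0] = 3×0 + -2×-2 = 4
C[0][1] = 3×3 + -2×-1 = 11
C[1][0] = 1×0 + -1×-2 = 2
C[1][1] = 1×3 + -1×-1 = 4
Result: [[4, 11], [2, 4]]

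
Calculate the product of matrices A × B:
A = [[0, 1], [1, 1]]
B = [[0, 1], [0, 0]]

Matrix multiplication:
C[0][0] = 0×0 + 1×0 = 0
C[0][1] = 0×1 + 1×0 = 0
C[1][0] = 1×0 + 1×0 = 0
C[1][1] = 1×1 + 1×0 = 1
Result: [[0, 0], [0, 1]]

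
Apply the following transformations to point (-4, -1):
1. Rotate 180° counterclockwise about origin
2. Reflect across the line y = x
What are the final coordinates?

Step 1: Rotate 180° → (4, 1)
Step 2: Reflect across line y = x → (1, 4)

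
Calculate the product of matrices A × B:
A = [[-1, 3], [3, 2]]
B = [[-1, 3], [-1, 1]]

Matrix multiplication:
C[0][0] = -1×-1 + 3×-1 = -2
C[0][1] = -1×3 + 3×1 = 0
C[1][0] = 3×-1 + 2×-1 = -5
C[1][1] = 3×3 + 2×1 = 11
Result: [[-2, 0], [-5, 11]]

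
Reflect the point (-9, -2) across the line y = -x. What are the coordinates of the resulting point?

Reflection across line y = -x: (-9, -2) → (2, 9)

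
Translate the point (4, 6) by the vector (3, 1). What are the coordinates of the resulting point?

Translation by (3, 1) (homogeneous matrix [[1, 0, 3], [0, 1, 1], [0, 0, 1]]):
x' = 4 + 3 = 7
y' = 6 + 1 = 7
Result: (7, 7)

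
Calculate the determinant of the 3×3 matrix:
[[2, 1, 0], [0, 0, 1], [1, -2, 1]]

Expansion along first row:
det = 2·det([[0,1],[-2,1]]) - 1·det([[0,1],[1,1]]) + 0·det([[0,0],[1,-2]])
    = 2·(0·1 - 1·-2) - 1·(0·1 - 1·1) + 0·(0·-2 - 0·1)
    = 2·2 - 1·-1 + 0·0
    = 4 + 1 + 0 = 5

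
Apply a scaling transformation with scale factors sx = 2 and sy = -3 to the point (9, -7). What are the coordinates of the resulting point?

Scaling matrix:
[[2, 0], [0, -3]]
Result: (9 × 2, -7 × -3) = (18, 21)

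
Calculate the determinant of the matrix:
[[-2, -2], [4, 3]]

For a 2×2 matrix [[a, b], [c, d]], det = ad - bc
det = (-2)(3) - (-2)(4) = -6 - -8 = 2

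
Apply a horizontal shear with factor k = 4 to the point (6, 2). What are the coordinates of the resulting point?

Shear matrix for horizontal shear with factor k = 4:
[[1, 4], [0, 1]]
Result: (6, 2) → (14, 2)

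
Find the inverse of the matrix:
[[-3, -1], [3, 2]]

For [[a,b],[c,d]], inverse = (1/det)·[[d,-b],[-c,a]]
det = (-3)(2) - (-1)(3) = -6 - -3 = -3
Inverse = (1/-3)·[[2, 1], [-3, -3]]
= [[-2/3, -1/3], [1, 1]]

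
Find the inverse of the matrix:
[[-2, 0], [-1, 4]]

For [[a,b],[c,d]], inverse = (1/det)·[[d,-b],[-c,a]]
det = (-2)(4) - (0)(-1) = -8 - 0 = -8
Inverse = (1/-8)·[[4, 0], [1, -2]]
= [[-1/2, 0], [-1/8, 1/4]]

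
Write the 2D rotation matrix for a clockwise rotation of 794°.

Rotation matrix formula: [[cos θ, -sin θ], [sin θ, cos θ]]
A clockwise rotation by 794° is equivalent to a counterclockwise rotation by -794°.
For θ = -794°:
cos(-794°) = 0.2756
sin(-794°) = -0.9613
Result: [[0.2756, 0.9613], [-0.9613, 0.2756]]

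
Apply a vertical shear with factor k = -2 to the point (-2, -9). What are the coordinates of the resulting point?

Shear matrix for vertical shear with factor k = -2:
[[1, 0], [-2, 1]]
Result: (-2, -9) → (-2, -5)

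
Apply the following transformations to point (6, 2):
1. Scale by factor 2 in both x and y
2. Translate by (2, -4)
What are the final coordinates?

Step 1: Scale (6, 2) by 2 → (12, 4)
Step 2: Translate by (2, -4) → (14, 0)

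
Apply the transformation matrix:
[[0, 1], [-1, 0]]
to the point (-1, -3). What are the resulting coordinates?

Matrix multiplication:
[[0, 1], [-1, 0]] × [-1, -3]ᵀ
= [(0)(-1) + (1)(-3), (-1)(-1) + (0)(-3)]ᵀ
= [-3, 1]ᵀ
Result: (-3, 1)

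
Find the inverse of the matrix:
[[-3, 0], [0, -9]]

For [[a,b],[c,d]], inverse = (1/det)·[[d,-b],[-c,a]]
det = (-3)(-9) - (0)(0) = 27 - 0 = 27
Inverse = (1/27)·[[-9, 0], [0, -3]]
= [[-1/3, 0], [0, -1/9]]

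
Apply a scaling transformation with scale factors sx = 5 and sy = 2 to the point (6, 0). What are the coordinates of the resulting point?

Scaling matrix:
[[5, 0], [0, 2]]
Result: (6 × 5, 0 × 2) = (30, 0)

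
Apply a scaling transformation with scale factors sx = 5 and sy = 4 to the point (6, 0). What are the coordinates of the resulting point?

Scaling matrix:
[[5, 0], [0, 4]]
Result: (6 × 5, 0 × 4) = (30, 0)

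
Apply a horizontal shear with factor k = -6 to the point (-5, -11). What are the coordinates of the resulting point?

Shear matrix for horizontal shear with factor k = -6:
[[1, -6], [0, 1]]
Result: (-5, -11) → (61, -11)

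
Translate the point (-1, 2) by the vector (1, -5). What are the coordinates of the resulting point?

Translation by (1, -5) (homogeneous matrix [[1, 0, 1], [0, 1, -5], [0, 0, 1]]):
x' = -1 + 1 = 0
y' = 2 + -5 = -3
Result: (0, -3)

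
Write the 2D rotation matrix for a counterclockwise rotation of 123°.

Rotation matrix formula: [[cos θ, -sin θ], [sin θ, cos θ]]
For θ = 123°:
cos(123°) = -0.5446
sin(123°) = 0.8387
Result: [[-0.5446, -0.8387], [0.8387, -0.5446]]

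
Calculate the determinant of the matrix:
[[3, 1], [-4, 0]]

For a 2×2 matrix [[a, b], [c, d]], det = ad - bc
det = (3)(0) - (1)(-4) = 0 - -4 = 4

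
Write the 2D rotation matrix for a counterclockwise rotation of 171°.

Rotation matrix formula: [[cos θ, -sin θ], [sin θ, cos θ]]
For θ = 171°:
cos(171°) = -0.9877
sin(171°) = 0.1564
Result: [[-0.9877, -0.1564], [0.1564, -0.9877]]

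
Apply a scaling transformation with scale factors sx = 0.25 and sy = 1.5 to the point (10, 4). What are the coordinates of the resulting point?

Scaling matrix:
[[0.25, 0], [0, 1.50]]
Result: (10 × 0.25, 4 × 1.5) = (2.5, 6)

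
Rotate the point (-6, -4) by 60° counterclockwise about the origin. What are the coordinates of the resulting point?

Rotation matrix for 60°: [[cos 60°, -sin 60°], [sin 60°, cos 60°]] ≈ [[0.500000, -0.866025], [0.866025, 0.500000]]
[[0.500000, -0.866025], [0.866025, 0.500000]] × [-6, -4]ᵀ ≈ [0.4641, -7.1962]ᵀ
Result: (0.4641, -7.1962)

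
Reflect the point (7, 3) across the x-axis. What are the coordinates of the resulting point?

Reflection across x-axis: (7, 3) → (7, -3)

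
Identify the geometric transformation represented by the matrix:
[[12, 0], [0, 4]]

This matrix represents: non-uniform scaling by sx = 12, sy = 4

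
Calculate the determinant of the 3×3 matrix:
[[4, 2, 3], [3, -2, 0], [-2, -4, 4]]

Expansion along first row:
det = 4·det([[-2,0],[-4,4]]) - 2·det([[3,0],[-2,4]]) + 3·det([[3,-2],[-2,-4]])
    = 4·(-2·4 - 0·-4) - 2·(3·4 - 0·-2) + 3·(3·-4 - -2·-2)
    = 4·-8 - 2·12 + 3·-16
    = -32 + -24 + -48 = -104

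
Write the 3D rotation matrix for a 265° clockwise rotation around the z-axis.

Rotation matrix for clockwise 265° around z-axis:
A clockwise rotation by 265° is a counterclockwise rotation by -265°.
cos(-265°) = -0.0872, sin(-265°) = 0.9962
Result: [[-0.0872, -0.9962, 0], [0.9962, -0.0872, 0], [0, 0, 1]]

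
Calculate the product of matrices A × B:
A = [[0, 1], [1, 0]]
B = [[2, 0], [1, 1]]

Matrix multiplication:
C[0][0] = 0×2 + 1×1 = 1
C[0][1] = 0×0 + 1×1 = 1
C[1][0] = 1×2 + 0×1 = 2
C[1][1] = 1×0 + 0×1 = 0
Result: [[1, 1], [2, 0]]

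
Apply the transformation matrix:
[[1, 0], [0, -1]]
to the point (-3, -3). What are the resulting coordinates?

Matrix multiplication:
[[1, 0], [0, -1]] × [-3, -3]ᵀ
= [(1)(-3) + (0)(-3), (0)(-3) + (-1)(-3)]ᵀ
= [-3, 3]ᵀ
Result: (-3, 3)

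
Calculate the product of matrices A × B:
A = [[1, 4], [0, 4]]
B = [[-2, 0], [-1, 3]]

Matrix multiplication:
C[0][0] = 1×-2 + 4×-1 = -6
C[0][1] = 1×0 + 4×3 = 12
C[1][0] = 0×-2 + 4×-1 = -4
C[1][1] = 0×0 + 4×3 = 12
Result: [[-6, 12], [-4, 12]]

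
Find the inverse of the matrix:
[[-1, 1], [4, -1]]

For [[a,b],[c,d]], inverse = (1/det)·[[d,-b],[-c,a]]
det = (-1)(-1) - (1)(4) = 1 - 4 = -3
Inverse = (1/-3)·[[-1, -1], [-4, -1]]
= [[1/3, 1/3], [4/3, 1/3]]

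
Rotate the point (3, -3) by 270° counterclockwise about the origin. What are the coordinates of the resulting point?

Rotation matrix for 270°: [[cos 270°, -sin 270°], [sin 270°, cos 270°]] = [[0, 1], [-1, 0]]
[[0, 1], [-1, 0]] × [3, -3]ᵀ = [-3, -3]ᵀ
Result: (-3, -3)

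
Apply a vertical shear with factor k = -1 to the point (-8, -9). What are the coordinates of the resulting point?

Shear matrix for vertical shear with factor k = -1:
[[1, 0], [-1, 1]]
Result: (-8, -9) → (-8, -1)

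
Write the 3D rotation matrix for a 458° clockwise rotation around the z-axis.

Rotation matrix for clockwise 458° around z-axis:
A clockwise rotation by 458° is a counterclockwise rotation by -458°.
cos(-458°) = -0.1392, sin(-458°) = -0.9903
Result: [[-0.1392, 0.9903, 0], [-0.9903, -0.1392, 0], [0, 0, 1]]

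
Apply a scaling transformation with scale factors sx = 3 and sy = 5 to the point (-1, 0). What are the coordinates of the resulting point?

Scaling matrix:
[[3, 0], [0, 5]]
Result: (-1 × 3, 0 × 5) = (-3, 0)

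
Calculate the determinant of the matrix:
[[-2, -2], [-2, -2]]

For a 2×2 matrix [[a, b], [c, d]], det = ad - bc
det = (-2)(-2) - (-2)(-2) = 4 - 4 = 0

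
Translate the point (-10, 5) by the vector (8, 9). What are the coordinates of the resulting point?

Translation by (8, 9) (homogeneous matrix [[1, 0, 8], [0, 1, 9], [0, 0, 1]]):
x' = -10 + 8 = -2
y' = 5 + 9 = 14
Result: (-2, 14)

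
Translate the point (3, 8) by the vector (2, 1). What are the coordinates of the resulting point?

Translation by (2, 1) (homogeneous matrix [[1, 0, 2], [0, 1, 1], [0, 0, 1]]):
x' = 3 + 2 = 5
y' = 8 + 1 = 9
Result: (5, 9)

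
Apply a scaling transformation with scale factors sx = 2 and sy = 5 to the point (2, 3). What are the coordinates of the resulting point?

Scaling matrix:
[[2, 0], [0, 5]]
Result: (2 × 2, 3 × 5) = (4, 15)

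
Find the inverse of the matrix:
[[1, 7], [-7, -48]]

For [[a,b],[c,d]], inverse = (1/det)·[[d,-b],[-c,a]]
det = (1)(-48) - (7)(-7) = -48 - -49 = 1
Inverse = [[-48, -7], [7, 1]]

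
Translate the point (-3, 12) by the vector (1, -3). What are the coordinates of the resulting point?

Translation by (1, -3) (homogeneous matrix [[1, 0, 1], [0, 1, -3], [0, 0, 1]]):
x' = -3 + 1 = -2
y' = 12 + -3 = 9
Result: (-2, 9)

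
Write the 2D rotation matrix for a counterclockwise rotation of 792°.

Rotation matrix formula: [[cos θ, -sin θ], [sin θ, cos θ]]
For θ = 792°:
cos(792°) = 0.3090
sin(792°) = 0.9511
Result: [[0.3090, -0.9511], [0.9511, 0.3090]]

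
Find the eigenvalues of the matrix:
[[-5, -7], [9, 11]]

Characteristic equation: det(A - λI) = 0
λ² - (trace)λ + (det) = 0
trace = -5 + 11 = 6, det = (-5)(11) - (-7)(9) = 8
λ² - (6)λ + (8) = 0
λ = (6 ± √((6)² - 4·(8))) / 2 = (6 ± √4) / 2
Solving: λ = 2, 4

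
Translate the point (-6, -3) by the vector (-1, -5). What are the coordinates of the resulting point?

Translation by (-1, -5) (homogeneous matrix [[1, 0, -1], [0, 1, -5], [0, 0, 1]]):
x' = -6 + -1 = -7
y' = -3 + -5 = -8
Result: (-7, -8)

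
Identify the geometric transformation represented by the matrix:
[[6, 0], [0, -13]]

This matrix represents: non-uniform scaling by sx = 6, sy = -13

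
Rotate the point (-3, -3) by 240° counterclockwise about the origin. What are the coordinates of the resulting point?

Rotation matrix for 240°: [[cos 240°, -sin 240°], [sin 240°, cos 240°]] ≈ [[-0.500000, 0.866025], [-0.866025, -0.500000]]
[[-0.500000, 0.866025], [-0.866025, -0.500000]] × [-3, -3]ᵀ ≈ [-1.0981, 4.0981]ᵀ
Result: (-1.0981, 4.0981)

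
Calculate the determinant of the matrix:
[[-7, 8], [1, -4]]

For a 2×2 matrix [[a, b], [c, d]], det = ad - bc
det = (-7)(-4) - (8)(1) = 28 - 8 = 20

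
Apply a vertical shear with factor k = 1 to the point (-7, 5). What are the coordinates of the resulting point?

Shear matrix for vertical shear with factor k = 1:
[[1, 0], [1, 1]]
Result: (-7, 5) → (-7, -2)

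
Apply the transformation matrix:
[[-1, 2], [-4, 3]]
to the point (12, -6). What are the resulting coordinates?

Matrix multiplication:
[[-1, 2], [-4, 3]] × [12, -6]ᵀ
= [(-1)(12) + (2)(-6), (-4)(12) + (3)(-6)]ᵀ
= [-24, -66]ᵀ
Result: (-24, -66)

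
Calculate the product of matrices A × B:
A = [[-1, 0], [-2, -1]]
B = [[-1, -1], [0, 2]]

Matrix multiplication:
C[0][0] = -1×-1 + 0×0 = 1
C[0][1] = -1×-1 + 0×2 = 1
C[1][0] = -2×-1 + -1×0 = 2
C[1][1] = -2×-1 + -1×2 = 0
Result: [[1, 1], [2, 0]]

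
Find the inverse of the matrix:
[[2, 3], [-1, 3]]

For [[a,b],[c,d]], inverse = (1/det)·[[d,-b],[-c,a]]
det = (2)(3) - (3)(-1) = 6 - -3 = 9
Inverse = (1/9)·[[3, -3], [1, 2]]
= [[1/3, -1/3], [1/9, 2/9]]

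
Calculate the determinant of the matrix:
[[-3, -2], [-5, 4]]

For a 2×2 matrix [[a, b], [c, d]], det = ad - bc
det = (-3)(4) - (-2)(-5) = -12 - 10 = -22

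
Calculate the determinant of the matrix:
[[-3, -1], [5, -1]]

For a 2×2 matrix [[a, b], [c, d]], det = ad - bc
det = (-3)(-1) - (-1)(5) = 3 - -5 = 8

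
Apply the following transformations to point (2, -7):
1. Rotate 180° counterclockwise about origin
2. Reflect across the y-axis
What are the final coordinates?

Step 1: Rotate 180° → (-2, 7)
Step 2: Reflect across y-axis → (2, 7)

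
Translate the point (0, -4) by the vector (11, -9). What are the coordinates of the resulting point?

Translation by (11, -9) (homogeneous matrix [[1, 0, 11], [0, 1, -9], [0, 0, 1]]):
x' = 0 + 11 = 11
y' = -4 + -9 = -13
Result: (11, -13)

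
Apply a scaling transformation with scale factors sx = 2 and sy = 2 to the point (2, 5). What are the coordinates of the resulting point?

Scaling matrix:
[[2, 0], [0, 2]]
Result: (2 × 2, 5 × 2) = (4, 10)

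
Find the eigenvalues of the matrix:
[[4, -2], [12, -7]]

Characteristic equation: det(A - λI) = 0
λ² - (trace)λ + (det) = 0
trace = 4 + -7 = -3, det = (4)(-7) - (-2)(12) = -4
λ² - (-3)λ + (-4) = 0
λ = (-3 ± √((-3)² - 4·(-4))) / 2 = (-3 ± √25) / 2
Solving: λ = -4, 1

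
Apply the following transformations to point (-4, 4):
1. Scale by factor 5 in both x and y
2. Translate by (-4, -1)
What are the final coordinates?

Step 1: Scale (-4, 4) by 5 → (-20, 20)
Step 2: Translate by (-4, -1) → (-24, 19)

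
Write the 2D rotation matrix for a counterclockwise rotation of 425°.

Rotation matrix formula: [[cos θ, -sin θ], [sin θ, cos θ]]
For θ = 425°:
cos(425°) = 0.4226
sin(425°) = 0.9063
Result: [[0.4226, -0.9063], [0.9063, 0.4226]]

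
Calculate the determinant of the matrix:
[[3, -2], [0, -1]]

For a 2×2 matrix [[a, b], [c, d]], det = ad - bc
det = (3)(-1) - (-2)(0) = -3 - 0 = -3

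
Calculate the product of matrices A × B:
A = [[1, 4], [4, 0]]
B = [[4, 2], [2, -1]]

Matrix multiplication:
C[0][0] = 1×4 + 4×2 = 12
C[0][1] = 1×2 + 4×-1 = -2
C[1][0] = 4×4 + 0×2 = 16
C[1][1] = 4×2 + 0×-1 = 8
Result: [[12, -2], [16, 8]]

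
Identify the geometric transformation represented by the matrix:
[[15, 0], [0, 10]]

This matrix represents: non-uniform scaling by sx = 15, sy = 10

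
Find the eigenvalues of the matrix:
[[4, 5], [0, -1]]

Characteristic equation: det(A - λI) = 0
λ² - (trace)λ + (det) = 0
trace = 4 + -1 = 3, det = (4)(-1) - (5)(0) = -4
λ² - (3)λ + (-4) = 0
λ = (3 ± √((3)² - 4·(-4))) / 2 = (3 ± √25) / 2
Solving: λ = -1, 4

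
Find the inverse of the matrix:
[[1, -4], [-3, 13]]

For [[a,b],[c,d]], inverse = (1/det)·[[d,-b],[-c,a]]
det = (1)(13) - (-4)(-3) = 13 - 12 = 1
Inverse = [[13, 4], [3, 1]]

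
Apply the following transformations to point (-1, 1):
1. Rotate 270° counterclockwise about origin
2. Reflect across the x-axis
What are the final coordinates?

Step 1: Rotate 270° → (1, 1)
Step 2: Reflect across x-axis → (1, -1)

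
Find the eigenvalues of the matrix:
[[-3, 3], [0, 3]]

Characteristic equation: det(A - λI) = 0
λ² - (trace)λ + (det) = 0
trace = -3 + 3 = 0, det = (-3)(3) - (3)(0) = -9
λ² - (0)λ + (-9) = 0
λ = (0 ± √((0)² - 4·(-9))) / 2 = (0 ± √36) / 2
Solving: λ = -3, 3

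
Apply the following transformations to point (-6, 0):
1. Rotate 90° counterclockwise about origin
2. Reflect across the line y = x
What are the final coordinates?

Step 1: Rotate 90° → (0, -6)
Step 2: Reflect across line y = x → (-6, 0)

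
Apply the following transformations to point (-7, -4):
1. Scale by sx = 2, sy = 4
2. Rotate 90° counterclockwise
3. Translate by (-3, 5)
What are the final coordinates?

Step 1: Scale → (-14, -16)
Step 2: Rotate 90° → (16, -14)
Step 3: Translate → (13, -9)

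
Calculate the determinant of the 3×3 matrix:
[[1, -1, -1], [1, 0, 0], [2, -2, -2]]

Expansion along first row:
det = 1·det([[0,0],[-2,-2]]) - -1·det([[1,0],[2,-2]]) + -1·det([[1,0],[2,-2]])
    = 1·(0·-2 - 0·-2) - -1·(1·-2 - 0·2) + -1·(1·-2 - 0·2)
    = 1·0 - -1·-2 + -1·-2
    = 0 + -2 + 2 = 0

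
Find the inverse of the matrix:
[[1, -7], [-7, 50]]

For [[a,b],[c,d]], inverse = (1/det)·[[d,-b],[-c,a]]
det = (1)(50) - (-7)(-7) = 50 - 49 = 1
Inverse = [[50, 7], [7, 1]]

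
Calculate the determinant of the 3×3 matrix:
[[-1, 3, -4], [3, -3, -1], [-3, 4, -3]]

Expansion along first row:
det = -1·det([[-3,-1],[4,-3]]) - 3·det([[3,-1],[-3,-3]]) + -4·det([[3,-3],[-3,4]])
    = -1·(-3·-3 - -1·4) - 3·(3·-3 - -1·-3) + -4·(3·4 - -3·-3)
    = -1·13 - 3·-12 + -4·3
    = -13 + 36 + -12 = 11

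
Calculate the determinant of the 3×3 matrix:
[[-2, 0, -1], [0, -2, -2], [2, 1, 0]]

Expansion along first row:
det = -2·det([[-2,-2],[1,0]]) - 0·det([[0,-2],[2,0]]) + -1·det([[0,-2],[2,1]])
    = -2·(-2·0 - -2·1) - 0·(0·0 - -2·2) + -1·(0·1 - -2·2)
    = -2·2 - 0·4 + -1·4
    = -4 + 0 + -4 = -8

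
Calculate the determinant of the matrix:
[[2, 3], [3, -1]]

For a 2×2 matrix [[a, b], [c, d]], det = ad - bc
det = (2)(-1) - (3)(3) = -2 - 9 = -11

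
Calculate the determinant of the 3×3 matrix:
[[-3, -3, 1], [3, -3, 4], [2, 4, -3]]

Expansion along first row:
det = -3·det([[-3,4],[4,-3]]) - -3·det([[3,4],[2,-3]]) + 1·det([[3,-3],[2,4]])
    = -3·(-3·-3 - 4·4) - -3·(3·-3 - 4·2) + 1·(3·4 - -3·2)
    = -3·-7 - -3·-17 + 1·18
    = 21 + -51 + 18 = -12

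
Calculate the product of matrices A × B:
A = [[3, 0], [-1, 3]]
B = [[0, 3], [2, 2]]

Matrix multiplication:
C[0][0] = 3×0 + 0×2 = 0
C[0][1] = 3×3 + 0×2 = 9
C[1][0] = -1×0 + 3×2 = 6
C[1][1] = -1×3 + 3×2 = 3
Result: [[0, 9], [6, 3]]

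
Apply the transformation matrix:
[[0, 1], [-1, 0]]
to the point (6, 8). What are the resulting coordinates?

Matrix multiplication:
[[0, 1], [-1, 0]] × [6, 8]ᵀ
= [(0)(6) + (1)(8), (-1)(6) + (0)(8)]ᵀ
= [8, -6]ᵀ
Result: (8, -6)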